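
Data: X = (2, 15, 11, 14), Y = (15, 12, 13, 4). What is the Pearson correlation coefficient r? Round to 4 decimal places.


r = sum((xi-xbar)(yi-ybar)) / sqrt(sum((xi-xbar)^2) * sum((yi-ybar)^2))
n = 4, xbar = 42/4 = 10.5, ybar = 44/4 = 11
Sxy = sum((xi-xbar)(yi-ybar)) = -53
Sxx = sum((xi-xbar)^2) = 105
Syy = sum((yi-ybar)^2) = 70
sqrt(Sxx*Syy) ≈ 85.732141
r = Sxy / sqrt(Sxx*Syy) = -53 / 85.732141 ≈ -0.618205

-0.6182


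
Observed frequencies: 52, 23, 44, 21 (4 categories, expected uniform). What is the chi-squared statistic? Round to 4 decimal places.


chi2 = sum((O-E)^2/E), E = total/4
total = 140, E = 140/4 = 35
(52 - 35)^2 / 35 = 289 / 35 = 289/35 ≈ 8.257143
(23 - 35)^2 / 35 = 144 / 35 = 144/35 ≈ 4.114286
(44 - 35)^2 / 35 = 81 / 35 = 81/35 ≈ 2.314286
(21 - 35)^2 / 35 = 196 / 35 = 5.6
chi2 = 142/7 ≈ 20.285714

20.2857


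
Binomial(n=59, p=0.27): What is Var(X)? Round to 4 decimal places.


Var = n*p*(1-p) = 59 * 0.27 * 0.73 = 11.6289

11.6289


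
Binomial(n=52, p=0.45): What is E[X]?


E[X] = n*p = 52 * 0.45 = 23.4

23.4


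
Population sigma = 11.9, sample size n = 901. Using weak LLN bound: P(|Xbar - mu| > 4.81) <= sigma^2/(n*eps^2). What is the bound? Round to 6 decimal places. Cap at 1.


bound = min(1, sigma^2/(n*eps^2))
sigma^2 = 11.9^2 = 141.61
n*eps^2 = 901 * 4.81^2 = 901 * 23.1361 = 20845.6261
sigma^2/(n*eps^2) = 141.61 / 20845.6261 ≈ 0.00679327

0.006793


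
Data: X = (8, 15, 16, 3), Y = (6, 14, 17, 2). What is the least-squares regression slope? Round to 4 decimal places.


b = sum((xi-xbar)(yi-ybar)) / sum((xi-xbar)^2)
n = 4, xbar = 42/4 = 10.5, ybar = 39/4 = 9.75
Sxy = sum((xi-xbar)(yi-ybar)) = 126.5
Sxx = sum((xi-xbar)^2) = 113
b = Sxy / Sxx = 253/226 ≈ 1.119469

1.1195


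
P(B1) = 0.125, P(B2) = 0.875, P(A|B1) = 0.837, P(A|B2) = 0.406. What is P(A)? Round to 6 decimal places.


P(A) = P(A|B1)*P(B1) + P(A|B2)*P(B2)
P(A|B1)*P(B1) = 0.837 * 0.125 = 0.104625
P(A|B2)*P(B2) = 0.406 * 0.875 = 0.35525
P(A) = 0.104625 + 0.35525 = 0.459875

0.459875


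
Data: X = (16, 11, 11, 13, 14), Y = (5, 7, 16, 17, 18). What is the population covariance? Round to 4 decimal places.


Cov = (1/n)*sum((xi-xbar)(yi-ybar))
n = 5, xbar = 65/5 = 13, ybar = 63/5 = 12.6
sum((xi-xbar)(yi-ybar)) = -13
Cov = -13 / 5 = -2.6

-2.6000


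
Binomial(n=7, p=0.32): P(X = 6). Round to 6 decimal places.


P = C(n,k) * p^k * (1-p)^(n-k)
C(7,6) = 7
p^k = 0.32^6 ≈ 0.001073742
(1-p)^(n-k) = 0.68^1 = 0.68
P = 7 * 0.001073742 * 0.68 ≈ 0.005111

0.005111


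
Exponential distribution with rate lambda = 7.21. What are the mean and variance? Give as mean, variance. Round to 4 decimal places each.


mean = 1/lam, var = 1/lam^2
mean = 1 / 7.21 = 100/721 ≈ 0.138696
lam^2 = 7.21^2 = 51.9841
var = 1 / 51.9841 ≈ 0.019237

0.1387, 0.0192


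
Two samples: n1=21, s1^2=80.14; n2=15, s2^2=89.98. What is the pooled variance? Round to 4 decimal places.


sp^2 = ((n1-1)*s1^2 + (n2-1)*s2^2)/(n1+n2-2)
(n1-1)*s1^2 = 20 * 80.14 = 1602.8
(n2-1)*s2^2 = 14 * 89.98 = 1259.72
numerator = 1602.8 + 1259.72 = 2862.52
n1+n2-2 = 34
sp^2 = 2862.52 / 34 = 71563/850 ≈ 84.191765

84.1918


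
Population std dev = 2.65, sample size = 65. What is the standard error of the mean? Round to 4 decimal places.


SE = sigma / sqrt(n)
sqrt(65) ≈ 8.062258
SE = 2.65 / 8.062258 ≈ 0.328692

0.3287


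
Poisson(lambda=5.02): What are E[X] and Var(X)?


E[X] = Var(X) = lambda = 5.02

5.02, 5.02


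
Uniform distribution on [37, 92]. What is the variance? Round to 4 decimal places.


Var = (b-a)^2 / 12
(b-a)^2 = (92 - 37)^2 = 3025
Var = 3025/12 ≈ 252.083333

252.0833


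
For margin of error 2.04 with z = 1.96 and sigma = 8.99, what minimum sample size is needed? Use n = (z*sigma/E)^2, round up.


z*sigma/E = 1.96 * 8.99 / 2.04 = 44051/5100 ≈ 8.637451
(z*sigma/E)^2 ≈ 74.605559
round up: n = 75

75


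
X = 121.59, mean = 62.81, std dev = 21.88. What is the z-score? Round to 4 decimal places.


z = (X - mu) / sigma
X - mu = 121.59 - 62.81 = 58.78
z = 58.78 / 21.88 = 2939/1094 ≈ 2.686472

2.6865


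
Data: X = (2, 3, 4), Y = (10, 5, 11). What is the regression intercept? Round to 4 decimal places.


a = ybar - b*xbar, where b = sum((xi-xbar)(yi-ybar)) / sum((xi-xbar)^2)
n = 3, xbar = 9/3 = 3, ybar = 26/3 ≈ 8.666667
Sxy = sum((xi-xbar)(yi-ybar)) = 1
Sxx = sum((xi-xbar)^2) = 2
b = Sxy / Sxx = 0.5
a = 8.666667 - 0.5 * 3 = 43/6 ≈ 7.166667

7.1667


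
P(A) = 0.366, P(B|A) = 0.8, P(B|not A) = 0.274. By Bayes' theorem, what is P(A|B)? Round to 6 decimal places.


P(A|B) = P(B|A)*P(A) / P(B), P(B) = P(B|A)*P(A) + P(B|not A)*P(not A)
P(B|A)*P(A) = 0.8 * 0.366 = 0.2928
P(B|not A)*P(not A) = 0.274 * 0.634 = 0.173716
P(B) = 0.2928 + 0.173716 = 0.466516
P(A|B) = 0.2928 / 0.466516 ≈ 0.62763121

0.627631


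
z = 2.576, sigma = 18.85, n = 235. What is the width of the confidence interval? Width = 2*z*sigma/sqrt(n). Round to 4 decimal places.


width = 2*z*sigma/sqrt(n)
2*z*sigma = 2 * 2.576 * 18.85 = 97.1152
sqrt(235) ≈ 15.329710
width = 97.1152 / 15.329710 ≈ 6.335097

6.3351


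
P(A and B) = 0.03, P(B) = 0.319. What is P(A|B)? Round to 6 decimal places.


P(A|B) = P(A and B) / P(B) = 0.03 / 0.319 = 30/319 ≈ 0.09404389

0.094044


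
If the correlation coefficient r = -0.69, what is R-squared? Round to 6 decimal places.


R^2 = r^2 = (-0.69)^2 = 0.4761

0.476100


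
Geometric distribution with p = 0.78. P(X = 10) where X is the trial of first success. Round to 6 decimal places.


P = (1-p)^(k-1) * p
(1-p)^(k-1) = 0.22^9 ≈ 0.000001207269
P = 0.000001207269 * 0.78 ≈ 0.0000009416700

0.000001


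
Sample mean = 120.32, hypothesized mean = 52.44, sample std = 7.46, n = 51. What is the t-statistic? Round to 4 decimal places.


t = (xbar - mu0) / (s/sqrt(n))
xbar - mu0 = 120.32 - 52.44 = 67.88
sqrt(51) ≈ 7.14142843
s/sqrt(n) = 7.46 / 7.14142843 ≈ 1.04460894
t = 67.88 / 1.04460894 ≈ 64.981255

64.9813


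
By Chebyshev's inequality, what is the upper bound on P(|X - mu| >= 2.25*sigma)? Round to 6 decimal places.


P <= 1/k^2
k^2 = 2.25^2 = 5.0625
1/k^2 = 1 / 5.0625 = 16/81 ≈ 0.19753086

0.197531


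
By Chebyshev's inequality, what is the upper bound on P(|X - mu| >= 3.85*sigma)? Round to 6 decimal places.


P <= 1/k^2
k^2 = 3.85^2 = 14.8225
1/k^2 = 1 / 14.8225 = 400/5929 ≈ 0.06746500

0.067465


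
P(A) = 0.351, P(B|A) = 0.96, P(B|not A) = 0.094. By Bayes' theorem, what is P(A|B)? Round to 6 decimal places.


P(A|B) = P(B|A)*P(A) / P(B), P(B) = P(B|A)*P(A) + P(B|not A)*P(not A)
P(B|A)*P(A) = 0.96 * 0.351 = 0.33696
P(B|not A)*P(not A) = 0.094 * 0.649 = 0.061006
P(B) = 0.33696 + 0.061006 = 0.397966
P(A|B) = 0.33696 / 0.397966 ≈ 0.84670550

0.846705


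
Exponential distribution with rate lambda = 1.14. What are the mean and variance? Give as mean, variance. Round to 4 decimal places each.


mean = 1/lam, var = 1/lam^2
mean = 1 / 1.14 = 50/57 ≈ 0.877193
lam^2 = 1.14^2 = 1.2996
var = 1 / 1.2996 = 2500/3249 ≈ 0.769468

0.8772, 0.7695


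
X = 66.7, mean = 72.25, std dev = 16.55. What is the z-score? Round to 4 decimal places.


z = (X - mu) / sigma
X - mu = 66.7 - 72.25 = -5.55
z = -5.55 / 16.55 = -111/331 ≈ -0.335347

-0.3353


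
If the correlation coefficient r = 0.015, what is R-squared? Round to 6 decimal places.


R^2 = r^2 = (0.015)^2 = 0.000225

0.000225


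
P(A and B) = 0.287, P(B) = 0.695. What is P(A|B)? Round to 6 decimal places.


P(A|B) = P(A and B) / P(B) = 0.287 / 0.695 = 287/695 ≈ 0.41294964

0.412950


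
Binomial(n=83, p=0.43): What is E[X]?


E[X] = n*p = 83 * 0.43 = 35.69

35.69


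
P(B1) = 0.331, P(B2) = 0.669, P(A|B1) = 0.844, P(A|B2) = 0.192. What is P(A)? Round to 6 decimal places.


P(A) = P(A|B1)*P(B1) + P(A|B2)*P(B2)
P(A|B1)*P(B1) = 0.844 * 0.331 = 0.279364
P(A|B2)*P(B2) = 0.192 * 0.669 = 0.128448
P(A) = 0.279364 + 0.128448 = 0.407812

0.407812


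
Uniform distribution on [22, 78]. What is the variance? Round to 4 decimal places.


Var = (b-a)^2 / 12
(b-a)^2 = (78 - 22)^2 = 3136
Var = 3136/12 ≈ 261.333333

261.3333


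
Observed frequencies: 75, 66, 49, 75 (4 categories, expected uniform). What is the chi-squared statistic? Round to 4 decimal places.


chi2 = sum((O-E)^2/E), E = total/4
total = 265, E = 265/4 = 66.25
(75 - 66.25)^2 / 66.25 = 76.5625 / 66.25 = 245/212 ≈ 1.155660
(66 - 66.25)^2 / 66.25 = 0.0625 / 66.25 = 1/1060 ≈ 0.000943
(49 - 66.25)^2 / 66.25 = 297.5625 / 66.25 = 4761/1060 ≈ 4.491509
(75 - 66.25)^2 / 66.25 = 76.5625 / 66.25 = 245/212 ≈ 1.155660
chi2 = 1803/265 ≈ 6.803774

6.8038


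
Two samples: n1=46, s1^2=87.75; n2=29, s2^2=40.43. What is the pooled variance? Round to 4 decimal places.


sp^2 = ((n1-1)*s1^2 + (n2-1)*s2^2)/(n1+n2-2)
(n1-1)*s1^2 = 45 * 87.75 = 3948.75
(n2-1)*s2^2 = 28 * 40.43 = 1132.04
numerator = 3948.75 + 1132.04 = 5080.79
n1+n2-2 = 73
sp^2 = 5080.79 / 73 = 508079/7300 ≈ 69.599863

69.5999


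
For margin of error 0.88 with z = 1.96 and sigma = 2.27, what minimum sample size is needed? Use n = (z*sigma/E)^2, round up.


z*sigma/E = 1.96 * 2.27 / 0.88 = 11123/2200 ≈ 5.055909
(z*sigma/E)^2 ≈ 25.562217
round up: n = 26

26


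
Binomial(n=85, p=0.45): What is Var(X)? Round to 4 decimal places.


Var = n*p*(1-p) = 85 * 0.45 * 0.55 = 21.0375

21.0375


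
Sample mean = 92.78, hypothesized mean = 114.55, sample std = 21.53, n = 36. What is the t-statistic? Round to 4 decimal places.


t = (xbar - mu0) / (s/sqrt(n))
xbar - mu0 = 92.78 - 114.55 = -21.77
sqrt(36) = 6
s/sqrt(n) = 21.53 / 6 = 2153/600 ≈ 3.58833333
t = -21.77 / 3.58833333 = -13062/2153 ≈ -6.066883

-6.0669


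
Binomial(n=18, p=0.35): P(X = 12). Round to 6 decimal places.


P = C(n,k) * p^k * (1-p)^(n-k)
C(18,12) = 18564
p^k = 0.35^12 ≈ 0.000003379221
(1-p)^(n-k) = 0.65^6 ≈ 0.07541889
P = 18564 * 0.000003379221 * 0.07541889 ≈ 0.004731

0.004731


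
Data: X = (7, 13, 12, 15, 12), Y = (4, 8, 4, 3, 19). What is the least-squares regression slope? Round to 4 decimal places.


b = sum((xi-xbar)(yi-ybar)) / sum((xi-xbar)^2)
n = 5, xbar = 59/5 = 11.8, ybar = 38/5 = 7.6
Sxy = sum((xi-xbar)(yi-ybar)) = 4.6
Sxx = sum((xi-xbar)^2) = 34.8
b = Sxy / Sxx = 23/174 ≈ 0.132184

0.1322


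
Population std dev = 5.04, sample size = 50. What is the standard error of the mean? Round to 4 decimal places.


SE = sigma / sqrt(n)
sqrt(50) ≈ 7.071068
SE = 5.04 / 7.071068 ≈ 0.712764

0.7128


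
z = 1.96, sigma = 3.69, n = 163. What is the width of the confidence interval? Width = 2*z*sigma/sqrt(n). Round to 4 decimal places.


width = 2*z*sigma/sqrt(n)
2*z*sigma = 2 * 1.96 * 3.69 = 14.4648
sqrt(163) ≈ 12.767145
width = 14.4648 / 12.767145 ≈ 1.132971

1.1330


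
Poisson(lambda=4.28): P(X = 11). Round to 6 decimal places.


P = e^(-lam) * lam^k / k!
e^(-4.28) ≈ 0.01384266
lam^k = 4.28^11 ≈ 8828388.962939
k! = 11! = 39916800
P = 0.01384266 * 8828388.962939 / 39916800 ≈ 0.003062

0.003062


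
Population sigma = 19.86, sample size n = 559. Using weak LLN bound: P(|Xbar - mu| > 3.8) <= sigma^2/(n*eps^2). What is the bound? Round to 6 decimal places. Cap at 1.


bound = min(1, sigma^2/(n*eps^2))
sigma^2 = 19.86^2 = 394.4196
n*eps^2 = 559 * 3.8^2 = 559 * 14.44 = 8071.96
sigma^2/(n*eps^2) = 394.4196 / 8071.96 ≈ 0.04886293

0.048863


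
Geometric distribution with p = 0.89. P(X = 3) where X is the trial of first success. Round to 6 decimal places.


P = (1-p)^(k-1) * p
(1-p)^(k-1) = 0.11^2 = 0.0121
P = 0.0121 * 0.89 = 0.010769

0.010769


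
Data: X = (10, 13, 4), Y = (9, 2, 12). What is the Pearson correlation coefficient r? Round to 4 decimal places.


r = sum((xi-xbar)(yi-ybar)) / sqrt(sum((xi-xbar)^2) * sum((yi-ybar)^2))
n = 3, xbar = 27/3 = 9, ybar = 23/3 ≈ 7.666667
Sxy = sum((xi-xbar)(yi-ybar)) = -43
Sxx = sum((xi-xbar)^2) = 42
Syy = sum((yi-ybar)^2) = 158/3 ≈ 52.666667
sqrt(Sxx*Syy) ≈ 47.031904
r = Sxy / sqrt(Sxx*Syy) = -43 / 47.031904 ≈ -0.914273

-0.9143


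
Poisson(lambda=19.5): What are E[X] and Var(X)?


E[X] = Var(X) = lambda = 19.5

19.5, 19.5


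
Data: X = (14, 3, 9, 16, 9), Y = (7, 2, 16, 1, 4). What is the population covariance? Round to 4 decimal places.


Cov = (1/n)*sum((xi-xbar)(yi-ybar))
n = 5, xbar = 51/5 = 10.2, ybar = 30/5 = 6
sum((xi-xbar)(yi-ybar)) = -6
Cov = -6 / 5 = -1.2

-1.2000


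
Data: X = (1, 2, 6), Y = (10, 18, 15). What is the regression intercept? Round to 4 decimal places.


a = ybar - b*xbar, where b = sum((xi-xbar)(yi-ybar)) / sum((xi-xbar)^2)
n = 3, xbar = 9/3 = 3, ybar = 43/3 ≈ 14.333333
Sxy = sum((xi-xbar)(yi-ybar)) = 7
Sxx = sum((xi-xbar)^2) = 14
b = Sxy / Sxx = 0.5
a = 14.333333 - 0.5 * 3 = 77/6 ≈ 12.833333

12.8333


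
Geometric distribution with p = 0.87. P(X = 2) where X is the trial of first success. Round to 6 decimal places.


P = (1-p)^(k-1) * p
(1-p)^(k-1) = 0.13^1 = 0.13
P = 0.13 * 0.87 = 0.1131

0.113100


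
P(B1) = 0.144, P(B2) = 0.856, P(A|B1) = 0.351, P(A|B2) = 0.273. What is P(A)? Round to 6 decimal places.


P(A) = P(A|B1)*P(B1) + P(A|B2)*P(B2)
P(A|B1)*P(B1) = 0.351 * 0.144 = 0.050544
P(A|B2)*P(B2) = 0.273 * 0.856 = 0.233688
P(A) = 0.050544 + 0.233688 = 0.284232

0.284232


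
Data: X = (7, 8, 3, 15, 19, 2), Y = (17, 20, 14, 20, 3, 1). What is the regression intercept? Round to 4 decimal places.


a = ybar - b*xbar, where b = sum((xi-xbar)(yi-ybar)) / sum((xi-xbar)^2)
n = 6, xbar = 54/6 = 9, ybar = 75/6 = 12.5
Sxy = sum((xi-xbar)(yi-ybar)) = 5
Sxx = sum((xi-xbar)^2) = 226
b = Sxy / Sxx = 5/226 ≈ 0.022124
a = 12.5 - 0.022124 * 9 = 1390/113 ≈ 12.300885

12.3009


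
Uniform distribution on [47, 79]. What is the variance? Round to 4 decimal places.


Var = (b-a)^2 / 12
(b-a)^2 = (79 - 47)^2 = 1024
Var = 1024/12 ≈ 85.333333

85.3333


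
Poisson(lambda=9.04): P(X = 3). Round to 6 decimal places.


P = e^(-lam) * lam^k / k!
e^(-9.04) ≈ 0.0001185708
lam^k = 9.04^3 = 738.763264
k! = 3! = 6
P = 0.0001185708 * 738.763264 / 6 ≈ 0.014599

0.014599


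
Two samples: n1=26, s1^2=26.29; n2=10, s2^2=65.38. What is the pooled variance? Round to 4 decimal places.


sp^2 = ((n1-1)*s1^2 + (n2-1)*s2^2)/(n1+n2-2)
(n1-1)*s1^2 = 25 * 26.29 = 657.25
(n2-1)*s2^2 = 9 * 65.38 = 588.42
numerator = 657.25 + 588.42 = 1245.67
n1+n2-2 = 34
sp^2 = 1245.67 / 34 = 124567/3400 ≈ 36.637353

36.6374


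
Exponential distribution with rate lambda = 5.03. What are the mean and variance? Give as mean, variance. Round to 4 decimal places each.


mean = 1/lam, var = 1/lam^2
mean = 1 / 5.03 = 100/503 ≈ 0.198807
lam^2 = 5.03^2 = 25.3009
var = 1 / 25.3009 ≈ 0.039524

0.1988, 0.0395


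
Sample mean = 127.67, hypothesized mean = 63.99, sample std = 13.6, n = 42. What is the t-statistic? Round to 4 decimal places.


t = (xbar - mu0) / (s/sqrt(n))
xbar - mu0 = 127.67 - 63.99 = 63.68
sqrt(42) ≈ 6.48074070
s/sqrt(n) = 13.6 / 6.48074070 ≈ 2.09852556
t = 63.68 / 2.09852556 ≈ 30.345115

30.3451


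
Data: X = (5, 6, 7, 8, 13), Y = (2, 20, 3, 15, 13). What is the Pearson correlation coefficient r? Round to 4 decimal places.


r = sum((xi-xbar)(yi-ybar)) / sqrt(sum((xi-xbar)^2) * sum((yi-ybar)^2))
n = 5, xbar = 39/5 = 7.8, ybar = 53/5 = 10.6
Sxy = sum((xi-xbar)(yi-ybar)) = 26.6
Sxx = sum((xi-xbar)^2) = 38.8
Syy = sum((yi-ybar)^2) = 245.2
sqrt(Sxx*Syy) ≈ 97.538505
r = Sxy / sqrt(Sxx*Syy) = 26.6 / 97.538505 ≈ 0.272713

0.2727


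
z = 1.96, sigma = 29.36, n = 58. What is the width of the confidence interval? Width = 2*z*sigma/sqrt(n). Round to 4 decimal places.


width = 2*z*sigma/sqrt(n)
2*z*sigma = 2 * 1.96 * 29.36 = 115.0912
sqrt(58) ≈ 7.615773
width = 115.0912 / 7.615773 ≈ 15.112215

15.1122


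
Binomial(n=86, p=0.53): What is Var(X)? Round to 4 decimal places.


Var = n*p*(1-p) = 86 * 0.53 * 0.47 = 21.4226

21.4226


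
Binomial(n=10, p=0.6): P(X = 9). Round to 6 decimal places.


P = C(n,k) * p^k * (1-p)^(n-k)
C(10,9) = 10
p^k = 0.6^9 ≈ 0.01007770
(1-p)^(n-k) = 0.4^1 = 0.4
P = 10 * 0.01007770 * 0.4 ≈ 0.040311

0.040311


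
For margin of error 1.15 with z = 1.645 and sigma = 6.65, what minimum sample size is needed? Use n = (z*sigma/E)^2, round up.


z*sigma/E = 1.645 * 6.65 / 1.15 = 43757/4600 ≈ 9.512391
(z*sigma/E)^2 ≈ 90.485588
round up: n = 91

91


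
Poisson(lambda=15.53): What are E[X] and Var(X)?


E[X] = Var(X) = lambda = 15.53

15.53, 15.53


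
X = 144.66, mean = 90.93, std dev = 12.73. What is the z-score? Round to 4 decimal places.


z = (X - mu) / sigma
X - mu = 144.66 - 90.93 = 53.73
z = 53.73 / 12.73 = 5373/1273 ≈ 4.220738

4.2207


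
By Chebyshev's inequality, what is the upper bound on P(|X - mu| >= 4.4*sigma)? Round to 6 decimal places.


P <= 1/k^2
k^2 = 4.4^2 = 19.36
1/k^2 = 1 / 19.36 = 25/484 ≈ 0.05165289

0.051653


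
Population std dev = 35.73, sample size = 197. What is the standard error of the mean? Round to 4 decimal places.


SE = sigma / sqrt(n)
sqrt(197) ≈ 14.035669
SE = 35.73 / 14.035669 ≈ 2.545657

2.5457


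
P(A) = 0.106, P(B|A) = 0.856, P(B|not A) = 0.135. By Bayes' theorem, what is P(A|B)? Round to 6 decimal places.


P(A|B) = P(B|A)*P(A) / P(B), P(B) = P(B|A)*P(A) + P(B|not A)*P(not A)
P(B|A)*P(A) = 0.856 * 0.106 = 0.090736
P(B|not A)*P(not A) = 0.135 * 0.894 = 0.12069
P(B) = 0.090736 + 0.12069 = 0.211426
P(A|B) = 0.090736 / 0.211426 ≈ 0.42916198

0.429162


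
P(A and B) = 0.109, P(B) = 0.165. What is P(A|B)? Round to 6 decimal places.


P(A|B) = P(A and B) / P(B) = 0.109 / 0.165 = 109/165 ≈ 0.66060606

0.660606


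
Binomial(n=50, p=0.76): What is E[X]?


E[X] = n*p = 50 * 0.76 = 38

38


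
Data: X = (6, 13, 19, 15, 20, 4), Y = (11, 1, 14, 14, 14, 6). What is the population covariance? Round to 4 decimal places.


Cov = (1/n)*sum((xi-xbar)(yi-ybar))
n = 6, xbar = 77/6 ≈ 12.833333, ybar = 60/6 = 10
sum((xi-xbar)(yi-ybar)) = 89
Cov = 89 / 6 = 89/6 ≈ 14.833333

14.8333


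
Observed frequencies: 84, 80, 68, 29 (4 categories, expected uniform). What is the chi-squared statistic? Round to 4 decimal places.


chi2 = sum((O-E)^2/E), E = total/4
total = 261, E = 261/4 = 65.25
(84 - 65.25)^2 / 65.25 = 351.5625 / 65.25 = 625/116 ≈ 5.387931
(80 - 65.25)^2 / 65.25 = 217.5625 / 65.25 = 3481/1044 ≈ 3.334291
(68 - 65.25)^2 / 65.25 = 7.5625 / 65.25 = 121/1044 ≈ 0.115900
(29 - 65.25)^2 / 65.25 = 1314.0625 / 65.25 = 725/36 ≈ 20.138889
chi2 = 2521/87 ≈ 28.977011

28.9770


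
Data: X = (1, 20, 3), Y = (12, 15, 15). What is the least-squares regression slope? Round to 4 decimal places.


b = sum((xi-xbar)(yi-ybar)) / sum((xi-xbar)^2)
n = 3, xbar = 24/3 = 8, ybar = 42/3 = 14
Sxy = sum((xi-xbar)(yi-ybar)) = 21
Sxx = sum((xi-xbar)^2) = 218
b = Sxy / Sxx = 21/218 ≈ 0.096330

0.0963


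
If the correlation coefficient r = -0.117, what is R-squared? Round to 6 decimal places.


R^2 = r^2 = (-0.117)^2 = 0.013689

0.013689


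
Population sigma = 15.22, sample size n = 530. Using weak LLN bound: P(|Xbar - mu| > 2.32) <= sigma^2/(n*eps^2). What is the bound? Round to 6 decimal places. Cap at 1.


bound = min(1, sigma^2/(n*eps^2))
sigma^2 = 15.22^2 = 231.6484
n*eps^2 = 530 * 2.32^2 = 530 * 5.3824 = 2852.672
sigma^2/(n*eps^2) = 231.6484 / 2852.672 ≈ 0.08120401

0.081204


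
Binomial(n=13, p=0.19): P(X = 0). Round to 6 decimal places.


P = C(n,k) * p^k * (1-p)^(n-k)
C(13,0) = 1
p^k = 0.19^0 = 1
(1-p)^(n-k) = 0.81^13 ≈ 0.06461082
P = 1 * 1 * 0.06461082 ≈ 0.064611

0.064611


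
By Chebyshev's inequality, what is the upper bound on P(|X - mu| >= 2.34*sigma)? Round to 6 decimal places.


P <= 1/k^2
k^2 = 2.34^2 = 5.4756
1/k^2 = 1 / 5.4756 ≈ 0.18262839

0.182628


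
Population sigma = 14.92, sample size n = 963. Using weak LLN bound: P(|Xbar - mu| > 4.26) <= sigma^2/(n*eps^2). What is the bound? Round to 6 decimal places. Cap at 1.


bound = min(1, sigma^2/(n*eps^2))
sigma^2 = 14.92^2 = 222.6064
n*eps^2 = 963 * 4.26^2 = 963 * 18.1476 = 17476.1388
sigma^2/(n*eps^2) = 222.6064 / 17476.1388 ≈ 0.01273773

0.012738


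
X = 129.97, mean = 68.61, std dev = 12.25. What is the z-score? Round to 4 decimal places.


z = (X - mu) / sigma
X - mu = 129.97 - 68.61 = 61.36
z = 61.36 / 12.25 = 6136/1225 ≈ 5.008980

5.0090


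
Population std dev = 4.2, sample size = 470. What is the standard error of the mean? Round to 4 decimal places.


SE = sigma / sqrt(n)
sqrt(470) ≈ 21.679483
SE = 4.2 / 21.679483 ≈ 0.193732

0.1937


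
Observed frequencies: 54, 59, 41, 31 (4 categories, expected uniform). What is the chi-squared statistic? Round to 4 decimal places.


chi2 = sum((O-E)^2/E), E = total/4
total = 185, E = 185/4 = 46.25
(54 - 46.25)^2 / 46.25 = 60.0625 / 46.25 = 961/740 ≈ 1.298649
(59 - 46.25)^2 / 46.25 = 162.5625 / 46.25 = 2601/740 ≈ 3.514865
(41 - 46.25)^2 / 46.25 = 27.5625 / 46.25 = 441/740 ≈ 0.595946
(31 - 46.25)^2 / 46.25 = 232.5625 / 46.25 = 3721/740 ≈ 5.028378
chi2 = 1931/185 ≈ 10.437838

10.4378


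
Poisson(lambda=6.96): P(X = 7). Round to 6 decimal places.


P = e^(-lam) * lam^k / k!
e^(-6.96) ≈ 0.0009490966
lam^k = 6.96^7 ≈ 791160.647588
k! = 7! = 5040
P = 0.0009490966 * 791160.647588 / 5040 ≈ 0.148986

0.148986


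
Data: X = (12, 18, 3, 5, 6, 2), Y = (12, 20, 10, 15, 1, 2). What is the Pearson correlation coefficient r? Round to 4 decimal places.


r = sum((xi-xbar)(yi-ybar)) / sqrt(sum((xi-xbar)^2) * sum((yi-ybar)^2))
n = 6, xbar = 46/6 = 23/3 ≈ 7.666667, ybar = 60/6 = 10
Sxy = sum((xi-xbar)(yi-ybar)) = 159
Sxx = sum((xi-xbar)^2) = 568/3 ≈ 189.333333
Syy = sum((yi-ybar)^2) = 274
sqrt(Sxx*Syy) ≈ 227.765962
r = Sxy / sqrt(Sxx*Syy) = 159 / 227.765962 ≈ 0.698085

0.6981


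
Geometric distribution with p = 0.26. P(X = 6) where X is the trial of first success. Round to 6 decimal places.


P = (1-p)^(k-1) * p
(1-p)^(k-1) = 0.74^5 ≈ 0.2219007
P = 0.2219007 * 0.26 ≈ 0.05769417

0.057694


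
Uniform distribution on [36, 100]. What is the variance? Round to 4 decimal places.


Var = (b-a)^2 / 12
(b-a)^2 = (100 - 36)^2 = 4096
Var = 4096/12 ≈ 341.333333

341.3333


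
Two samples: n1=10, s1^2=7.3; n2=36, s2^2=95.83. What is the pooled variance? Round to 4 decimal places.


sp^2 = ((n1-1)*s1^2 + (n2-1)*s2^2)/(n1+n2-2)
(n1-1)*s1^2 = 9 * 7.3 = 65.7
(n2-1)*s2^2 = 35 * 95.83 = 3354.05
numerator = 65.7 + 3354.05 = 3419.75
n1+n2-2 = 44
sp^2 = 3419.75 / 44 = 13679/176 ≈ 77.721591

77.7216


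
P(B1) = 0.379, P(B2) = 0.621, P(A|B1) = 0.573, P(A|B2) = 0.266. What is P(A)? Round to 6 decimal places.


P(A) = P(A|B1)*P(B1) + P(A|B2)*P(B2)
P(A|B1)*P(B1) = 0.573 * 0.379 = 0.217167
P(A|B2)*P(B2) = 0.266 * 0.621 = 0.165186
P(A) = 0.217167 + 0.165186 = 0.382353

0.382353


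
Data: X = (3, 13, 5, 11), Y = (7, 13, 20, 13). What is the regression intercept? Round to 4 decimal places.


a = ybar - b*xbar, where b = sum((xi-xbar)(yi-ybar)) / sum((xi-xbar)^2)
n = 4, xbar = 32/4 = 8, ybar = 53/4 = 13.25
Sxy = sum((xi-xbar)(yi-ybar)) = 9
Sxx = sum((xi-xbar)^2) = 68
b = Sxy / Sxx = 9/68 ≈ 0.132353
a = 13.25 - 0.132353 * 8 = 829/68 ≈ 12.191176

12.1912


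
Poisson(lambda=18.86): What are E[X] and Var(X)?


E[X] = Var(X) = lambda = 18.86

18.86, 18.86


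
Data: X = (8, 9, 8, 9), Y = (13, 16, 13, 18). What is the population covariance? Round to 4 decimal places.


Cov = (1/n)*sum((xi-xbar)(yi-ybar))
n = 4, xbar = 34/4 = 8.5, ybar = 60/4 = 15
sum((xi-xbar)(yi-ybar)) = 4
Cov = 4 / 4 = 1

1.0000


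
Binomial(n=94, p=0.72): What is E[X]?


E[X] = n*p = 94 * 0.72 = 67.68

67.68


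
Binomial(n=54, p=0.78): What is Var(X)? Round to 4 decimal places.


Var = n*p*(1-p) = 54 * 0.78 * 0.22 = 9.2664

9.2664


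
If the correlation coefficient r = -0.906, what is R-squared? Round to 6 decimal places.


R^2 = r^2 = (-0.906)^2 = 0.820836

0.820836


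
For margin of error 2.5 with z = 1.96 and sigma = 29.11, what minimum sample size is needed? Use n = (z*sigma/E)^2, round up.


z*sigma/E = 1.96 * 29.11 / 2.5 = 22.82224
(z*sigma/E)^2 ≈ 520.854639
round up: n = 521

521


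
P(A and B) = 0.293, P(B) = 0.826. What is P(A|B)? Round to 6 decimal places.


P(A|B) = P(A and B) / P(B) = 0.293 / 0.826 = 293/826 ≈ 0.35472155

0.354722


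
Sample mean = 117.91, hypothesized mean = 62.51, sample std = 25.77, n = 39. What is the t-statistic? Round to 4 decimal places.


t = (xbar - mu0) / (s/sqrt(n))
xbar - mu0 = 117.91 - 62.51 = 55.4
sqrt(39) ≈ 6.24499800
s/sqrt(n) = 25.77 / 6.24499800 ≈ 4.12650252
t = 55.4 / 4.12650252 ≈ 13.425413

13.4254


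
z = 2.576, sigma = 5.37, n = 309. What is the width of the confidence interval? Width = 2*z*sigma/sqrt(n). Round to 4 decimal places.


width = 2*z*sigma/sqrt(n)
2*z*sigma = 2 * 2.576 * 5.37 = 27.66624
sqrt(309) ≈ 17.578396
width = 27.66624 / 17.578396 ≈ 1.573877

1.5739


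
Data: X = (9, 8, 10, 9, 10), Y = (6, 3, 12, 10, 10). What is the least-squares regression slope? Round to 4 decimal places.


b = sum((xi-xbar)(yi-ybar)) / sum((xi-xbar)^2)
n = 5, xbar = 46/5 = 9.2, ybar = 41/5 = 8.2
Sxy = sum((xi-xbar)(yi-ybar)) = 10.8
Sxx = sum((xi-xbar)^2) = 2.8
b = Sxy / Sxx = 27/7 ≈ 3.857143

3.8571


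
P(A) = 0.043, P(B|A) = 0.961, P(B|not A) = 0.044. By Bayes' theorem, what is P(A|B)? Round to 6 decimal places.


P(A|B) = P(B|A)*P(A) / P(B), P(B) = P(B|A)*P(A) + P(B|not A)*P(not A)
P(B|A)*P(A) = 0.961 * 0.043 = 0.041323
P(B|not A)*P(not A) = 0.044 * 0.957 = 0.042108
P(B) = 0.041323 + 0.042108 = 0.083431
P(A|B) = 0.041323 / 0.083431 ≈ 0.49529551

0.495296


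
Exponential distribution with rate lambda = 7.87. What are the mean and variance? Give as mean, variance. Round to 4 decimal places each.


mean = 1/lam, var = 1/lam^2
mean = 1 / 7.87 = 100/787 ≈ 0.127065
lam^2 = 7.87^2 = 61.9369
var = 1 / 61.9369 ≈ 0.016145

0.1271, 0.0161


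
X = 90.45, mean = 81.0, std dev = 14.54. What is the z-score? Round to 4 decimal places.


z = (X - mu) / sigma
X - mu = 90.45 - 81.0 = 9.45
z = 9.45 / 14.54 = 945/1454 ≈ 0.649931

0.6499


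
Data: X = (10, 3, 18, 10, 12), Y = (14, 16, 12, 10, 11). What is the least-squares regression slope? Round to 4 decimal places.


b = sum((xi-xbar)(yi-ybar)) / sum((xi-xbar)^2)
n = 5, xbar = 53/5 = 10.6, ybar = 63/5 = 12.6
Sxy = sum((xi-xbar)(yi-ybar)) = -31.8
Sxx = sum((xi-xbar)^2) = 115.2
b = Sxy / Sxx = -53/192 ≈ -0.276042

-0.2760


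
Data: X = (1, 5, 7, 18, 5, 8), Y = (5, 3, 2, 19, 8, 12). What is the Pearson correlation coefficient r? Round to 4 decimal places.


r = sum((xi-xbar)(yi-ybar)) / sqrt(sum((xi-xbar)^2) * sum((yi-ybar)^2))
n = 6, xbar = 44/6 = 22/3 ≈ 7.333333, ybar = 49/6 ≈ 8.166667
Sxy = sum((xi-xbar)(yi-ybar)) = 458/3 ≈ 152.666667
Sxx = sum((xi-xbar)^2) = 496/3 ≈ 165.333333
Syy = sum((yi-ybar)^2) = 1241/6 ≈ 206.833333
sqrt(Sxx*Syy) ≈ 184.922807
r = Sxy / sqrt(Sxx*Syy) = 152.666667 / 184.922807 ≈ 0.825570

0.8256


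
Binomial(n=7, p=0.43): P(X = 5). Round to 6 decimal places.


P = C(n,k) * p^k * (1-p)^(n-k)
C(7,5) = 21
p^k = 0.43^5 ≈ 0.01470084
(1-p)^(n-k) = 0.57^2 = 0.3249
P = 21 * 0.01470084 * 0.3249 ≈ 0.100302

0.100302


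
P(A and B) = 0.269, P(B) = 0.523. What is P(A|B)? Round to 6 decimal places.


P(A|B) = P(A and B) / P(B) = 0.269 / 0.523 = 269/523 ≈ 0.51434034

0.514340


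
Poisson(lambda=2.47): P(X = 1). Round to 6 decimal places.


P = e^(-lam) * lam^k / k!
e^(-2.47) ≈ 0.08458486
lam^k = 2.47^1 = 2.47
k! = 1! = 1
P = 0.08458486 * 2.47 / 1 ≈ 0.208925

0.208925


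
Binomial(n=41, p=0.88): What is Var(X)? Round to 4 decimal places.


Var = n*p*(1-p) = 41 * 0.88 * 0.12 = 4.3296

4.3296


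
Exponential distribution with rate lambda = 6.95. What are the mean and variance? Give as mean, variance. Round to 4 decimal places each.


mean = 1/lam, var = 1/lam^2
mean = 1 / 6.95 = 20/139 ≈ 0.143885
lam^2 = 6.95^2 = 48.3025
var = 1 / 48.3025 ≈ 0.020703

0.1439, 0.0207


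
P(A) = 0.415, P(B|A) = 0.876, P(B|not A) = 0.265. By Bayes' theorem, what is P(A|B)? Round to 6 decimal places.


P(A|B) = P(B|A)*P(A) / P(B), P(B) = P(B|A)*P(A) + P(B|not A)*P(not A)
P(B|A)*P(A) = 0.876 * 0.415 = 0.36354
P(B|not A)*P(not A) = 0.265 * 0.585 = 0.155025
P(B) = 0.36354 + 0.155025 = 0.518565
P(A|B) = 0.36354 / 0.518565 ≈ 0.70105001

0.701050


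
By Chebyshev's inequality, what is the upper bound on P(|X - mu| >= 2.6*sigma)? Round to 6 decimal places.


P <= 1/k^2
k^2 = 2.6^2 = 6.76
1/k^2 = 1 / 6.76 = 25/169 ≈ 0.14792899

0.147929


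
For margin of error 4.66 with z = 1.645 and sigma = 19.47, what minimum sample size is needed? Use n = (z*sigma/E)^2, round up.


z*sigma/E = 1.645 * 19.47 / 4.66 ≈ 6.872994
(z*sigma/E)^2 ≈ 47.238041
round up: n = 48

48


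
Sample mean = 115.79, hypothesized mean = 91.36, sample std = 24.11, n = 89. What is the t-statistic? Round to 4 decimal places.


t = (xbar - mu0) / (s/sqrt(n))
xbar - mu0 = 115.79 - 91.36 = 24.43
sqrt(89) ≈ 9.43398113
s/sqrt(n) = 24.11 / 9.43398113 ≈ 2.55565489
t = 24.43 / 2.55565489 ≈ 9.559194

9.5592


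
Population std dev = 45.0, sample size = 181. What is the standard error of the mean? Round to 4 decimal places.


SE = sigma / sqrt(n)
sqrt(181) ≈ 13.453624
SE = 45.0 / 13.453624 ≈ 3.344824

3.3448


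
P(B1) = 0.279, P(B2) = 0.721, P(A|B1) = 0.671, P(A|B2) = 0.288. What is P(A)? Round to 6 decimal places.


P(A) = P(A|B1)*P(B1) + P(A|B2)*P(B2)
P(A|B1)*P(B1) = 0.671 * 0.279 = 0.187209
P(A|B2)*P(B2) = 0.288 * 0.721 = 0.207648
P(A) = 0.187209 + 0.207648 = 0.394857

0.394857


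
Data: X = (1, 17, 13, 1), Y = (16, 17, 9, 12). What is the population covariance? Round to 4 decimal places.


Cov = (1/n)*sum((xi-xbar)(yi-ybar))
n = 4, xbar = 32/4 = 8, ybar = 54/4 = 13.5
sum((xi-xbar)(yi-ybar)) = 2
Cov = 2 / 4 = 0.5

0.5000


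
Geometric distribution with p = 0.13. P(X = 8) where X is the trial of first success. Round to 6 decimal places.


P = (1-p)^(k-1) * p
(1-p)^(k-1) = 0.87^7 ≈ 0.3772548
P = 0.3772548 * 0.13 ≈ 0.04904312

0.049043


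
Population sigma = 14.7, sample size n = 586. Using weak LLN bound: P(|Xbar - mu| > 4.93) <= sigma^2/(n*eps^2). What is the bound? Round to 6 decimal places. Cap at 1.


bound = min(1, sigma^2/(n*eps^2))
sigma^2 = 14.7^2 = 216.09
n*eps^2 = 586 * 4.93^2 = 586 * 24.3049 = 14242.6714
sigma^2/(n*eps^2) = 216.09 / 14242.6714 ≈ 0.01517201

0.015172


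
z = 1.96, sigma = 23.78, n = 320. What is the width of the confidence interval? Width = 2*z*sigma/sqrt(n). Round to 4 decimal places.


width = 2*z*sigma/sqrt(n)
2*z*sigma = 2 * 1.96 * 23.78 = 93.2176
sqrt(320) ≈ 17.888544
width = 93.2176 / 17.888544 ≈ 5.211022

5.2110


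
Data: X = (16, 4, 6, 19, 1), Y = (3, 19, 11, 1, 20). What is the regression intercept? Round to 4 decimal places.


a = ybar - b*xbar, where b = sum((xi-xbar)(yi-ybar)) / sum((xi-xbar)^2)
n = 5, xbar = 46/5 = 9.2, ybar = 54/5 = 10.8
Sxy = sum((xi-xbar)(yi-ybar)) = -267.8
Sxx = sum((xi-xbar)^2) = 246.8
b = Sxy / Sxx = -1339/1234 ≈ -1.085089
a = 10.8 - (-1.085089) * 9.2 = 12823/617 ≈ 20.782820

20.7828


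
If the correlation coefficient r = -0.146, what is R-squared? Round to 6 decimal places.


R^2 = r^2 = (-0.146)^2 = 0.021316

0.021316


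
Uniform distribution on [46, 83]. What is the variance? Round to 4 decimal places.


Var = (b-a)^2 / 12
(b-a)^2 = (83 - 46)^2 = 1369
Var = 1369/12 ≈ 114.083333

114.0833


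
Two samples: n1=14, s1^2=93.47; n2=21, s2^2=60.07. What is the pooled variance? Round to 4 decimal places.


sp^2 = ((n1-1)*s1^2 + (n2-1)*s2^2)/(n1+n2-2)
(n1-1)*s1^2 = 13 * 93.47 = 1215.11
(n2-1)*s2^2 = 20 * 60.07 = 1201.4
numerator = 1215.11 + 1201.4 = 2416.51
n1+n2-2 = 33
sp^2 = 2416.51 / 33 = 241651/3300 ≈ 73.227576

73.2276


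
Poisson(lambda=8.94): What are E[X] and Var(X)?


E[X] = Var(X) = lambda = 8.94

8.94, 8.94


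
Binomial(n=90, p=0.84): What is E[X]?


E[X] = n*p = 90 * 0.84 = 75.6

75.6


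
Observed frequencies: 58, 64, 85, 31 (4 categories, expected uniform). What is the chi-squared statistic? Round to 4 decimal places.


chi2 = sum((O-E)^2/E), E = total/4
total = 238, E = 238/4 = 59.5
(58 - 59.5)^2 / 59.5 = 2.25 / 59.5 = 9/238 ≈ 0.037815
(64 - 59.5)^2 / 59.5 = 20.25 / 59.5 = 81/238 ≈ 0.340336
(85 - 59.5)^2 / 59.5 = 650.25 / 59.5 = 153/14 ≈ 10.928571
(31 - 59.5)^2 / 59.5 = 812.25 / 59.5 = 3249/238 ≈ 13.651261
chi2 = 2970/119 ≈ 24.957983

24.9580


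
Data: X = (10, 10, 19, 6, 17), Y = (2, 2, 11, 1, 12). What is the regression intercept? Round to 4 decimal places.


a = ybar - b*xbar, where b = sum((xi-xbar)(yi-ybar)) / sum((xi-xbar)^2)
n = 5, xbar = 62/5 = 12.4, ybar = 28/5 = 5.6
Sxy = sum((xi-xbar)(yi-ybar)) = 111.8
Sxx = sum((xi-xbar)^2) = 117.2
b = Sxy / Sxx = 559/586 ≈ 0.953925
a = 5.6 - 0.953925 * 12.4 = -1825/293 ≈ -6.228669

-6.2287


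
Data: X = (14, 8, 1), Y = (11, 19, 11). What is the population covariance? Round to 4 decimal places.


Cov = (1/n)*sum((xi-xbar)(yi-ybar))
n = 3, xbar = 23/3 ≈ 7.666667, ybar = 41/3 ≈ 13.666667
sum((xi-xbar)(yi-ybar)) = 8/3 ≈ 2.666667
Cov = 2.666667 / 3 = 8/9 ≈ 0.888889

0.8889


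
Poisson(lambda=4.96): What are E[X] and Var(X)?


E[X] = Var(X) = lambda = 4.96

4.96, 4.96


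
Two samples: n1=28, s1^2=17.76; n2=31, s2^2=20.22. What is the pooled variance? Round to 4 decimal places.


sp^2 = ((n1-1)*s1^2 + (n2-1)*s2^2)/(n1+n2-2)
(n1-1)*s1^2 = 27 * 17.76 = 479.52
(n2-1)*s2^2 = 30 * 20.22 = 606.6
numerator = 479.52 + 606.6 = 1086.12
n1+n2-2 = 57
sp^2 = 1086.12 / 57 = 9051/475 ≈ 19.054737

19.0547


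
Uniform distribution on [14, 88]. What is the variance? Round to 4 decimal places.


Var = (b-a)^2 / 12
(b-a)^2 = (88 - 14)^2 = 5476
Var = 5476/12 ≈ 456.333333

456.3333


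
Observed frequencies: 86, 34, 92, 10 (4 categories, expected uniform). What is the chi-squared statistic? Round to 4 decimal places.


chi2 = sum((O-E)^2/E), E = total/4
total = 222, E = 222/4 = 55.5
(86 - 55.5)^2 / 55.5 = 930.25 / 55.5 = 3721/222 ≈ 16.761261
(34 - 55.5)^2 / 55.5 = 462.25 / 55.5 = 1849/222 ≈ 8.328829
(92 - 55.5)^2 / 55.5 = 1332.25 / 55.5 = 5329/222 ≈ 24.004505
(10 - 55.5)^2 / 55.5 = 2070.25 / 55.5 = 8281/222 ≈ 37.301802
chi2 = 9590/111 ≈ 86.396396

86.3964


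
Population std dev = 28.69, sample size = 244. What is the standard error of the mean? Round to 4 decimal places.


SE = sigma / sqrt(n)
sqrt(244) ≈ 15.620499
SE = 28.69 / 15.620499 ≈ 1.836689

1.8367


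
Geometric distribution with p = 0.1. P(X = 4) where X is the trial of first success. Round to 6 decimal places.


P = (1-p)^(k-1) * p
(1-p)^(k-1) = 0.9^3 = 0.729
P = 0.729 * 0.1 = 0.0729

0.072900


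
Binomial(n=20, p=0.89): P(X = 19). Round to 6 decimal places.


P = C(n,k) * p^k * (1-p)^(n-k)
C(20,19) = 20
p^k = 0.89^19 ≈ 0.1092472
(1-p)^(n-k) = 0.11^1 = 0.11
P = 20 * 0.1092472 * 0.11 ≈ 0.240344

0.240344


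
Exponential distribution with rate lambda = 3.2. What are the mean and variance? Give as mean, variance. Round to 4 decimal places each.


mean = 1/lam, var = 1/lam^2
mean = 1 / 3.2 = 0.3125
lam^2 = 3.2^2 = 10.24
var = 1 / 10.24 = 25/256 ≈ 0.097656

0.3125, 0.0977


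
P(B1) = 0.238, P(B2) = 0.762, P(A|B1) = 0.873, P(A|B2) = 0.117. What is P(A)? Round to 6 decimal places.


P(A) = P(A|B1)*P(B1) + P(A|B2)*P(B2)
P(A|B1)*P(B1) = 0.873 * 0.238 = 0.207774
P(A|B2)*P(B2) = 0.117 * 0.762 = 0.089154
P(A) = 0.207774 + 0.089154 = 0.296928

0.296928


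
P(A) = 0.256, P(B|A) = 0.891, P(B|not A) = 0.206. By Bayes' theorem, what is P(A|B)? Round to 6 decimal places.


P(A|B) = P(B|A)*P(A) / P(B), P(B) = P(B|A)*P(A) + P(B|not A)*P(not A)
P(B|A)*P(A) = 0.891 * 0.256 = 0.228096
P(B|not A)*P(not A) = 0.206 * 0.744 = 0.153264
P(B) = 0.228096 + 0.153264 = 0.38136
P(A|B) = 0.228096 / 0.38136 = 4752/7945 ≈ 0.59811202

0.598112


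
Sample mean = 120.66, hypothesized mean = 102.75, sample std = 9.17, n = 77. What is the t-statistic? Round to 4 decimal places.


t = (xbar - mu0) / (s/sqrt(n))
xbar - mu0 = 120.66 - 102.75 = 17.91
sqrt(77) ≈ 8.77496439
s/sqrt(n) = 9.17 / 8.77496439 ≈ 1.04501849
t = 17.91 / 1.04501849 ≈ 17.138453

17.1385


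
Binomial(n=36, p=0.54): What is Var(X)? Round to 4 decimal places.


Var = n*p*(1-p) = 36 * 0.54 * 0.46 = 8.9424

8.9424


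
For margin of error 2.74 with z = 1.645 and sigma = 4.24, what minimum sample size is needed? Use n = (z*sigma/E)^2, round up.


z*sigma/E = 1.645 * 4.24 / 2.74 = 17437/6850 ≈ 2.545547
(z*sigma/E)^2 ≈ 6.479812
round up: n = 7

7


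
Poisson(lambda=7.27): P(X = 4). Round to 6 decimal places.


P = e^(-lam) * lam^k / k!
e^(-7.27) ≈ 0.0006961120
lam^k = 7.27^4 ≈ 2793.429038
k! = 4! = 24
P = 0.0006961120 * 2793.429038 / 24 ≈ 0.081022

0.081022


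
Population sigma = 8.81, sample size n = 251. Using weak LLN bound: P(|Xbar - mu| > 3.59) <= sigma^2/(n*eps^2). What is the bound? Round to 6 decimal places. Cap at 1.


bound = min(1, sigma^2/(n*eps^2))
sigma^2 = 8.81^2 = 77.6161
n*eps^2 = 251 * 3.59^2 = 251 * 12.8881 = 3234.9131
sigma^2/(n*eps^2) = 77.6161 / 3234.9131 ≈ 0.02399326

0.023993


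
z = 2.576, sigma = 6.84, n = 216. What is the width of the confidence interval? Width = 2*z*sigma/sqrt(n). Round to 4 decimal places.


width = 2*z*sigma/sqrt(n)
2*z*sigma = 2 * 2.576 * 6.84 = 35.23968
sqrt(216) ≈ 14.696938
width = 35.23968 / 14.696938 ≈ 2.397757

2.3978


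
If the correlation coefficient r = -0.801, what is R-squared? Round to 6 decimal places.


R^2 = r^2 = (-0.801)^2 = 0.641601

0.641601


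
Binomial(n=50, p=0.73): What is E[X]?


E[X] = n*p = 50 * 0.73 = 36.5

36.5


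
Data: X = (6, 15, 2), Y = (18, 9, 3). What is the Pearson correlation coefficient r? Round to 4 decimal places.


r = sum((xi-xbar)(yi-ybar)) / sqrt(sum((xi-xbar)^2) * sum((yi-ybar)^2))
n = 3, xbar = 23/3 ≈ 7.666667, ybar = 30/3 = 10
Sxy = sum((xi-xbar)(yi-ybar)) = 19
Sxx = sum((xi-xbar)^2) = 266/3 ≈ 88.666667
Syy = sum((yi-ybar)^2) = 114
sqrt(Sxx*Syy) ≈ 100.538550
r = Sxy / sqrt(Sxx*Syy) = 19 / 100.538550 ≈ 0.188982

0.1890


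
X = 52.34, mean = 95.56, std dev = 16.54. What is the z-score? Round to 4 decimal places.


z = (X - mu) / sigma
X - mu = 52.34 - 95.56 = -43.22
z = -43.22 / 16.54 = -2161/827 ≈ -2.613059

-2.6131


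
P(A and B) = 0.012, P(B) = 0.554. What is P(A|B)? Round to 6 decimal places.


P(A|B) = P(A and B) / P(B) = 0.012 / 0.554 = 6/277 ≈ 0.02166065

0.021661


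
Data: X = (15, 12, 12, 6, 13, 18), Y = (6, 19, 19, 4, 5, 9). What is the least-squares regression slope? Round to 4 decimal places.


b = sum((xi-xbar)(yi-ybar)) / sum((xi-xbar)^2)
n = 6, xbar = 76/6 = 38/3 ≈ 12.666667, ybar = 62/6 = 31/3 ≈ 10.333333
Sxy = sum((xi-xbar)(yi-ybar)) = 35/3 ≈ 11.666667
Sxx = sum((xi-xbar)^2) = 238/3 ≈ 79.333333
b = Sxy / Sxx = 5/34 ≈ 0.147059

0.1471


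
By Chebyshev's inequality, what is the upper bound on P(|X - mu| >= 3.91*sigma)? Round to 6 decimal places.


P <= 1/k^2
k^2 = 3.91^2 = 15.2881
1/k^2 = 1 / 15.2881 ≈ 0.06541035

0.065410


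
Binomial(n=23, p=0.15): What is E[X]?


E[X] = n*p = 23 * 0.15 = 3.45

3.45


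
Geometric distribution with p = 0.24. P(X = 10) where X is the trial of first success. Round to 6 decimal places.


P = (1-p)^(k-1) * p
(1-p)^(k-1) = 0.76^9 ≈ 0.08459064
P = 0.08459064 * 0.24 ≈ 0.02030175

0.020302


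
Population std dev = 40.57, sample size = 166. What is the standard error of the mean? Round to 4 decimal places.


SE = sigma / sqrt(n)
sqrt(166) ≈ 12.884099
SE = 40.57 / 12.884099 ≈ 3.148843

3.1488


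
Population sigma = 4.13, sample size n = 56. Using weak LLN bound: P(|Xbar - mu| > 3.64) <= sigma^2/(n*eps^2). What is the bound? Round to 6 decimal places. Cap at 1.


bound = min(1, sigma^2/(n*eps^2))
sigma^2 = 4.13^2 = 17.0569
n*eps^2 = 56 * 3.64^2 = 56 * 13.2496 = 741.9776
sigma^2/(n*eps^2) = 17.0569 / 741.9776 ≈ 0.02298843

0.022988
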